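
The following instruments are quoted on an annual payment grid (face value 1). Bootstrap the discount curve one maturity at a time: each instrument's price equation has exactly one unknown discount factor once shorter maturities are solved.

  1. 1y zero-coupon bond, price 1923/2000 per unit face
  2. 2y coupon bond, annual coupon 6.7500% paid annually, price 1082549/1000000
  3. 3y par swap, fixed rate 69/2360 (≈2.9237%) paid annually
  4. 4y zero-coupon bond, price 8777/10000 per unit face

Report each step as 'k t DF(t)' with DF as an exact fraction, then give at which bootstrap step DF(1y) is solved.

1 1 1923/2000
2 2 9533/10000
3 3 2293/2500
4 4 8777/10000
DF(1y) is solved at step 1

step 1 [1y] zero: DF = P = 1923/2000 ≈ 0.961500
step 2 [2y] bond c/1=27/400: DF=(1082549/1000000 − 27/400·(0.961500))/(1+27/400) = 9533/10000 ≈ 0.953300
step 3 [3y] swap r/1=69/2360: DF=(1 − 69/2360·(0.961500+0.953300))/(1+69/2360) = 2293/2500 ≈ 0.917200
step 4 [4y] zero: DF = P = 8777/10000 ≈ 0.877700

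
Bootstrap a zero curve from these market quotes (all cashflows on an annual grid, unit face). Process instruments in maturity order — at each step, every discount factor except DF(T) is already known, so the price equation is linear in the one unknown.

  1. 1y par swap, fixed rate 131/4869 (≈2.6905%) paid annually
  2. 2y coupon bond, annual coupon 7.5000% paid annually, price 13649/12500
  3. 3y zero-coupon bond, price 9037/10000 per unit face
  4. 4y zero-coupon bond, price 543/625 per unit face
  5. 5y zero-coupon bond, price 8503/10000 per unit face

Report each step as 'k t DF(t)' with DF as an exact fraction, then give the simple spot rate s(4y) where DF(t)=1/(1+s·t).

1 1 4869/5000
2 2 4739/5000
3 3 9037/10000
4 4 543/625
5 5 8503/10000
s(4y) = (1/(543/625) − 1)/(4) = 41/1086 ≈ 3.7753%

step 1 [1y] swap r/1=131/4869: DF=(1 − 131/4869·(0))/(1+131/4869) = 4869/5000 ≈ 0.973800
step 2 [2y] bond c/1=3/40: DF=(13649/12500 − 3/40·(0.973800))/(1+3/40) = 4739/5000 ≈ 0.947800
step 3 [3y] zero: DF = P = 9037/10000 ≈ 0.903700
step 4 [4y] zero: DF = P = 543/625 ≈ 0.868800
step 5 [5y] zero: DF = P = 8503/10000 ≈ 0.850300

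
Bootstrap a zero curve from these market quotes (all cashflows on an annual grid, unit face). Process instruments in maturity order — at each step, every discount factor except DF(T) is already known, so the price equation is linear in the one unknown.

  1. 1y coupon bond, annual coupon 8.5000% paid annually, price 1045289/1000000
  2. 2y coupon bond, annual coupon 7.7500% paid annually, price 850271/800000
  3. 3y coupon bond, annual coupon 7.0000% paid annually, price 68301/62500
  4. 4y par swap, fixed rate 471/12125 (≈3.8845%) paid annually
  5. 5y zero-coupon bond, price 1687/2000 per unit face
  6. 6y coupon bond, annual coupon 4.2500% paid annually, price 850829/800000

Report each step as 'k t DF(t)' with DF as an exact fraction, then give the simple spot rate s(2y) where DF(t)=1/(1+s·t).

1 1 4817/5000
2 2 9171/10000
3 3 8983/10000
4 4 8587/10000
5 5 1687/2000
6 6 67/80
s(2y) = (1/(9171/10000) − 1)/(2) = 829/18342 ≈ 4.5197%

step 1 [1y] bond c/1=17/200: DF=(1045289/1000000 − 17/200·(0))/(1+17/200) = 4817/5000 ≈ 0.963400
step 2 [2y] bond c/1=31/400: DF=(850271/800000 − 31/400·(0.963400))/(1+31/400) = 9171/10000 ≈ 0.917100
step 3 [3y] bond c/1=7/100: DF=(68301/62500 − 7/100·(0.963400+0.917100))/(1+7/100) = 8983/10000 ≈ 0.898300
step 4 [4y] swap r/1=471/12125: DF=(1 − 471/12125·(0.963400+0.917100+0.898300))/(1+471/12125) = 8587/10000 ≈ 0.858700
step 5 [5y] zero: DF = P = 1687/2000 ≈ 0.843500
step 6 [6y] bond c/1=17/400: DF=(850829/800000 − 17/400·(0.963400+0.917100+0.898300+0.858700+0.843500))/(1+17/400) = 67/80 ≈ 0.837500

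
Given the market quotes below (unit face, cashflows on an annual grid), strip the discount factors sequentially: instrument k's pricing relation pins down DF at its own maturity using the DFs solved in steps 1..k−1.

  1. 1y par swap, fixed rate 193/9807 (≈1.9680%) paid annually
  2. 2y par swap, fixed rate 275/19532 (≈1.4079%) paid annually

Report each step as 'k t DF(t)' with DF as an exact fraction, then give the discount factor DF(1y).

1 1 9807/10000
2 2 389/400
DF(1y) = 9807/10000 ≈ 0.980700

step 1 [1y] swap r/1=193/9807: DF=(1 − 193/9807·(0))/(1+193/9807) = 9807/10000 ≈ 0.980700
step 2 [2y] swap r/1=275/19532: DF=(1 − 275/19532·(0.980700))/(1+275/19532) = 389/400 ≈ 0.972500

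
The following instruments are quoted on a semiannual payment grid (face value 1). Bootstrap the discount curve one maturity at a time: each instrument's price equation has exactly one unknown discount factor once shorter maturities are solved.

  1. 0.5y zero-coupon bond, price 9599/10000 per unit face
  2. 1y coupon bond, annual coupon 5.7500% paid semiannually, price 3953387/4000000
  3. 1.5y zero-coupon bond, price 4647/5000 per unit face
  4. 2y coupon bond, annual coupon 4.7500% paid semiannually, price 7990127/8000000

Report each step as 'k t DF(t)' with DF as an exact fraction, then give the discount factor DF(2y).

step 1 [0.5y] zero: DF = P = 9599/10000 ≈ 0.959900
step 2 [1y] bond c/2=23/800: DF=(3953387/4000000 − 23/800·(0.959900))/(1+23/800) = 9339/10000 ≈ 0.933900
step 3 [1.5y] zero: DF = P = 4647/5000 ≈ 0.929400
step 4 [2y] bond c/2=19/800: DF=(7990127/8000000 − 19/800·(0.959900+0.933900+0.929400))/(1+19/800) = 9101/10000 ≈ 0.910100

1 1/2 9599/10000
2 1 9339/10000
3 3/2 4647/5000
4 2 9101/10000
DF(2y) = 9101/10000 ≈ 0.910100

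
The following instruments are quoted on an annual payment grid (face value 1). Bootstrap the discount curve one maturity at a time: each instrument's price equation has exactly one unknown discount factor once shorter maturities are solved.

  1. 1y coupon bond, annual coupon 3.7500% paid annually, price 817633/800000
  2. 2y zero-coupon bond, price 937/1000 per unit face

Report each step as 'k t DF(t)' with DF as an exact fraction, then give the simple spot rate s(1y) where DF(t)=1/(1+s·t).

step 1 [1y] bond c/1=3/80: DF=(817633/800000 − 3/80·(0))/(1+3/80) = 9851/10000 ≈ 0.985100
step 2 [2y] zero: DF = P = 937/1000 ≈ 0.937000

1 1 9851/10000
2 2 937/1000
s(1y) = (1/(9851/10000) − 1)/(1) = 149/9851 ≈ 1.5125%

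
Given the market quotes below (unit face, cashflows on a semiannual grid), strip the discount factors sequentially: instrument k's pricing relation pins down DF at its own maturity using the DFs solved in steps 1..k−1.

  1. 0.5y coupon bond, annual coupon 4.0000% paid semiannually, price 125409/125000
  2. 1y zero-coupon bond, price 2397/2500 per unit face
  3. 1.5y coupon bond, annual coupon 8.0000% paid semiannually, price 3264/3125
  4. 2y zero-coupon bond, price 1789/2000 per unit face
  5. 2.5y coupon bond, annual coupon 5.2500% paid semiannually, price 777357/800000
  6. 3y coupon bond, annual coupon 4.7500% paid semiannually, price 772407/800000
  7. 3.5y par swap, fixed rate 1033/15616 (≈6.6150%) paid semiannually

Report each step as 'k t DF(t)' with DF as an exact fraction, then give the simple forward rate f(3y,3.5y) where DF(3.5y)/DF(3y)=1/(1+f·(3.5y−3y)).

1 1/2 2459/2500
2 1 2397/2500
3 3/2 581/625
4 2 1789/2000
5 5/2 1701/2000
6 3 209/250
7 7/2 3967/5000
f(3y,3.5y) = ((209/250)/(3967/5000) − 1)/(1/2) = 426/3967 ≈ 10.7386%

step 1 [0.5y] bond c/2=1/50: DF=(125409/125000 − 1/50·(0))/(1+1/50) = 2459/2500 ≈ 0.983600
step 2 [1y] zero: DF = P = 2397/2500 ≈ 0.958800
step 3 [1.5y] bond c/2=1/25: DF=(3264/3125 − 1/25·(0.983600+0.958800))/(1+1/25) = 581/625 ≈ 0.929600
step 4 [2y] zero: DF = P = 1789/2000 ≈ 0.894500
step 5 [2.5y] bond c/2=21/800: DF=(777357/800000 − 21/800·(0.983600+0.958800+0.929600+0.894500))/(1+21/800) = 1701/2000 ≈ 0.850500
step 6 [3y] bond c/2=19/800: DF=(772407/800000 − 19/800·(0.983600+0.958800+0.929600+0.894500+0.850500))/(1+19/800) = 209/250 ≈ 0.836000
step 7 [3.5y] swap r/2=1033/31232: DF=(1 − 1033/31232·(0.983600+0.958800+0.929600+0.894500+0.850500+0.836000))/(1+1033/31232) = 3967/5000 ≈ 0.793400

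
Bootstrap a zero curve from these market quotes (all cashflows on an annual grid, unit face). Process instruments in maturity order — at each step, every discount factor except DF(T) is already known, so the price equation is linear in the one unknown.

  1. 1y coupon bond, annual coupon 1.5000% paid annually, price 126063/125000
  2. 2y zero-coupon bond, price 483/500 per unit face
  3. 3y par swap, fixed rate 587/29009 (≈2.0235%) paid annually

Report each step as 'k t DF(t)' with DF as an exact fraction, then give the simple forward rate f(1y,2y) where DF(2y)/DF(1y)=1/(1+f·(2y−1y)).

1 1 621/625
2 2 483/500
3 3 9413/10000
f(1y,2y) = ((621/625)/(483/500) − 1)/(1) = 1/35 ≈ 2.8571%

step 1 [1y] bond c/1=3/200: DF=(126063/125000 − 3/200·(0))/(1+3/200) = 621/625 ≈ 0.993600
step 2 [2y] zero: DF = P = 483/500 ≈ 0.966000
step 3 [3y] swap r/1=587/29009: DF=(1 − 587/29009·(0.993600+0.966000))/(1+587/29009) = 9413/10000 ≈ 0.941300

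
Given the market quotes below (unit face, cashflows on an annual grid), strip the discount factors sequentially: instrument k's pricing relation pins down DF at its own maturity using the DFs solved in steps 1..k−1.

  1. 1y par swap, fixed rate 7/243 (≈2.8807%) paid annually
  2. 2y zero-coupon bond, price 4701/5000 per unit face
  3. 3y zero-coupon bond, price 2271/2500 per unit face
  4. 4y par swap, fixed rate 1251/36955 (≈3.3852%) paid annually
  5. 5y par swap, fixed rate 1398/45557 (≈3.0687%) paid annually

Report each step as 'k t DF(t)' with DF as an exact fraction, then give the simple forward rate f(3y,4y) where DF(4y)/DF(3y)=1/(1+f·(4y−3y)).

step 1 [1y] swap r/1=7/243: DF=(1 − 7/243·(0))/(1+7/243) = 243/250 ≈ 0.972000
step 2 [2y] zero: DF = P = 4701/5000 ≈ 0.940200
step 3 [3y] zero: DF = P = 2271/2500 ≈ 0.908400
step 4 [4y] swap r/1=1251/36955: DF=(1 − 1251/36955·(0.972000+0.940200+0.908400))/(1+1251/36955) = 8749/10000 ≈ 0.874900
step 5 [5y] swap r/1=1398/45557: DF=(1 − 1398/45557·(0.972000+0.940200+0.908400+0.874900))/(1+1398/45557) = 4301/5000 ≈ 0.860200

1 1 243/250
2 2 4701/5000
3 3 2271/2500
4 4 8749/10000
5 5 4301/5000
f(3y,4y) = ((2271/2500)/(8749/10000) − 1)/(1) = 335/8749 ≈ 3.8290%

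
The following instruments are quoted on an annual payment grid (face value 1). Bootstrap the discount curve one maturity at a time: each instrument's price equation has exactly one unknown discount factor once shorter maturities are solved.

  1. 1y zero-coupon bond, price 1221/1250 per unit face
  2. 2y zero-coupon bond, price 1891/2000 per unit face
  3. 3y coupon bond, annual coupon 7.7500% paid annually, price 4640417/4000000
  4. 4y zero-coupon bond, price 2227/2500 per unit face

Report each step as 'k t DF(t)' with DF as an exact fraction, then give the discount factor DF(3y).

step 1 [1y] zero: DF = P = 1221/1250 ≈ 0.976800
step 2 [2y] zero: DF = P = 1891/2000 ≈ 0.945500
step 3 [3y] bond c/1=31/400: DF=(4640417/4000000 − 31/400·(0.976800+0.945500))/(1+31/400) = 1173/1250 ≈ 0.938400
step 4 [4y] zero: DF = P = 2227/2500 ≈ 0.890800

1 1 1221/1250
2 2 1891/2000
3 3 1173/1250
4 4 2227/2500
DF(3y) = 1173/1250 ≈ 0.938400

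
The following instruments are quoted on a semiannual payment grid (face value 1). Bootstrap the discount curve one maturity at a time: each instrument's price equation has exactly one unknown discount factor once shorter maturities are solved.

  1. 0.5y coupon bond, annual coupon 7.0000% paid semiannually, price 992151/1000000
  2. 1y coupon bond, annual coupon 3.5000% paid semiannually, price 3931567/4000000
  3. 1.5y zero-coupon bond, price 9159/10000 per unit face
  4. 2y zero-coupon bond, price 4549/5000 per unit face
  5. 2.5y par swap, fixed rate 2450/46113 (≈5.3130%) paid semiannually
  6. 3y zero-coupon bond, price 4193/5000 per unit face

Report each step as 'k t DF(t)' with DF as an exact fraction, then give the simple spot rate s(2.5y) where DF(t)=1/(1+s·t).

1 1/2 4793/5000
2 1 1899/2000
3 3/2 9159/10000
4 2 4549/5000
5 5/2 351/400
6 3 4193/5000
s(2.5y) = (1/(351/400) − 1)/(5/2) = 98/1755 ≈ 5.5840%

step 1 [0.5y] bond c/2=7/200: DF=(992151/1000000 − 7/200·(0))/(1+7/200) = 4793/5000 ≈ 0.958600
step 2 [1y] bond c/2=7/400: DF=(3931567/4000000 − 7/400·(0.958600))/(1+7/400) = 1899/2000 ≈ 0.949500
step 3 [1.5y] zero: DF = P = 9159/10000 ≈ 0.915900
step 4 [2y] zero: DF = P = 4549/5000 ≈ 0.909800
step 5 [2.5y] swap r/2=1225/46113: DF=(1 − 1225/46113·(0.958600+0.949500+0.915900+0.909800))/(1+1225/46113) = 351/400 ≈ 0.877500
step 6 [3y] zero: DF = P = 4193/5000 ≈ 0.838600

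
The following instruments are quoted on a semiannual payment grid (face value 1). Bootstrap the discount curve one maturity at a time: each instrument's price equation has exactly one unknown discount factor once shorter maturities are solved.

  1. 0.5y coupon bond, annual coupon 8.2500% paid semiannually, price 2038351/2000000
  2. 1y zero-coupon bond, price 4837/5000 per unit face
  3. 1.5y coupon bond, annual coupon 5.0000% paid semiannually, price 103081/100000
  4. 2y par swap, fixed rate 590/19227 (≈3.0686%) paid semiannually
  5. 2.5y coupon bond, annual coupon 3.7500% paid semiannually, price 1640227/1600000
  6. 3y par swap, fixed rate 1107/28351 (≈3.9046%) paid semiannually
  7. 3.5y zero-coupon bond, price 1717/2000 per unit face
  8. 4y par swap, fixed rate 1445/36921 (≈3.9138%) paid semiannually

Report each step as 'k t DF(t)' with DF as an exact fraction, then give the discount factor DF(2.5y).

1 1/2 2447/2500
2 1 4837/5000
3 3/2 4791/5000
4 2 941/1000
5 5/2 1871/2000
6 3 8893/10000
7 7/2 1717/2000
8 4 1711/2000
DF(2.5y) = 1871/2000 ≈ 0.935500

step 1 [0.5y] bond c/2=33/800: DF=(2038351/2000000 − 33/800·(0))/(1+33/800) = 2447/2500 ≈ 0.978800
step 2 [1y] zero: DF = P = 4837/5000 ≈ 0.967400
step 3 [1.5y] bond c/2=1/40: DF=(103081/100000 − 1/40·(0.978800+0.967400))/(1+1/40) = 4791/5000 ≈ 0.958200
step 4 [2y] swap r/2=295/19227: DF=(1 − 295/19227·(0.978800+0.967400+0.958200))/(1+295/19227) = 941/1000 ≈ 0.941000
step 5 [2.5y] bond c/2=3/160: DF=(1640227/1600000 − 3/160·(0.978800+0.967400+0.958200+0.941000))/(1+3/160) = 1871/2000 ≈ 0.935500
step 6 [3y] swap r/2=1107/56702: DF=(1 − 1107/56702·(0.978800+0.967400+0.958200+0.941000+0.935500))/(1+1107/56702) = 8893/10000 ≈ 0.889300
step 7 [3.5y] zero: DF = P = 1717/2000 ≈ 0.858500
step 8 [4y] swap r/2=1445/73842: DF=(1 − 1445/73842·(0.978800+0.967400+0.958200+0.941000+0.935500+0.889300+0.858500))/(1+1445/73842) = 1711/2000 ≈ 0.855500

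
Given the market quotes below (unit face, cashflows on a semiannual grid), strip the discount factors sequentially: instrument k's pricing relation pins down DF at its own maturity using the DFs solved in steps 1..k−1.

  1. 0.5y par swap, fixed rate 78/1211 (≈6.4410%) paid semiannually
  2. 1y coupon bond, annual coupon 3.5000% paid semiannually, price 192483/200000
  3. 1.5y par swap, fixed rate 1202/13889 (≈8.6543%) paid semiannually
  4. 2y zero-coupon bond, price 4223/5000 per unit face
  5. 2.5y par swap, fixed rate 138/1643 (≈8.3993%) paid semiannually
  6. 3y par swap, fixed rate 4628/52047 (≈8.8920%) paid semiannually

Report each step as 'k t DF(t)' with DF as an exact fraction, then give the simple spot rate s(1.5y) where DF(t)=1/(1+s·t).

step 1 [0.5y] swap r/2=39/1211: DF=(1 − 39/1211·(0))/(1+39/1211) = 1211/1250 ≈ 0.968800
step 2 [1y] bond c/2=7/400: DF=(192483/200000 − 7/400·(0.968800))/(1+7/400) = 2323/2500 ≈ 0.929200
step 3 [1.5y] swap r/2=601/13889: DF=(1 − 601/13889·(0.968800+0.929200))/(1+601/13889) = 4399/5000 ≈ 0.879800
step 4 [2y] zero: DF = P = 4223/5000 ≈ 0.844600
step 5 [2.5y] swap r/2=69/1643: DF=(1 − 69/1643·(0.968800+0.929200+0.879800+0.844600))/(1+69/1643) = 8137/10000 ≈ 0.813700
step 6 [3y] swap r/2=2314/52047: DF=(1 − 2314/52047·(0.968800+0.929200+0.879800+0.844600+0.813700))/(1+2314/52047) = 3843/5000 ≈ 0.768600

1 1/2 1211/1250
2 1 2323/2500
3 3/2 4399/5000
4 2 4223/5000
5 5/2 8137/10000
6 3 3843/5000
s(1.5y) = (1/(4399/5000) − 1)/(3/2) = 1202/13197 ≈ 9.1081%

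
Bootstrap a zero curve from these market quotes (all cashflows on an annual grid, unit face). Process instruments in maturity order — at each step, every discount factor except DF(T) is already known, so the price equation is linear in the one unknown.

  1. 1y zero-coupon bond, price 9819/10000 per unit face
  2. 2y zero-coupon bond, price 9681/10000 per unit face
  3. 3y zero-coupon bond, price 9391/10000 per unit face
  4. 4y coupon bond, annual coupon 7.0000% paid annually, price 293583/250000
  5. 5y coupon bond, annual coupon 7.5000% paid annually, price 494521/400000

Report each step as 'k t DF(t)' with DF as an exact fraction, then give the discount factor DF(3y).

step 1 [1y] zero: DF = P = 9819/10000 ≈ 0.981900
step 2 [2y] zero: DF = P = 9681/10000 ≈ 0.968100
step 3 [3y] zero: DF = P = 9391/10000 ≈ 0.939100
step 4 [4y] bond c/1=7/100: DF=(293583/250000 − 7/100·(0.981900+0.968100+0.939100))/(1+7/100) = 1817/2000 ≈ 0.908500
step 5 [5y] bond c/1=3/40: DF=(494521/400000 − 3/40·(0.981900+0.968100+0.939100+0.908500))/(1+3/40) = 8851/10000 ≈ 0.885100

1 1 9819/10000
2 2 9681/10000
3 3 9391/10000
4 4 1817/2000
5 5 8851/10000
DF(3y) = 9391/10000 ≈ 0.939100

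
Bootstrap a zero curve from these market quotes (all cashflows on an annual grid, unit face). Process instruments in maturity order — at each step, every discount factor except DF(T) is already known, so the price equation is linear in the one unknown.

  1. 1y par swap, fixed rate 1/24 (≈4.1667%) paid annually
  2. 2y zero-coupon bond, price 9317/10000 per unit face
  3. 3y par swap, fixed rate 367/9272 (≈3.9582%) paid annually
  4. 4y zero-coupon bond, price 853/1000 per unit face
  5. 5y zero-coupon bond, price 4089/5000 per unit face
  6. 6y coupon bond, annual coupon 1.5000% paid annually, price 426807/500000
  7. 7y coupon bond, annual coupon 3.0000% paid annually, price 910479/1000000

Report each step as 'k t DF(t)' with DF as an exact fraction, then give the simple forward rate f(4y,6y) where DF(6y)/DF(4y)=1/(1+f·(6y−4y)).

1 1 24/25
2 2 9317/10000
3 3 8899/10000
4 4 853/1000
5 5 4089/5000
6 6 969/1250
7 7 7317/10000
f(4y,6y) = ((853/1000)/(969/1250) − 1)/(2) = 389/7752 ≈ 5.0181%

step 1 [1y] swap r/1=1/24: DF=(1 − 1/24·(0))/(1+1/24) = 24/25 ≈ 0.960000
step 2 [2y] zero: DF = P = 9317/10000 ≈ 0.931700
step 3 [3y] swap r/1=367/9272: DF=(1 − 367/9272·(0.960000+0.931700))/(1+367/9272) = 8899/10000 ≈ 0.889900
step 4 [4y] zero: DF = P = 853/1000 ≈ 0.853000
step 5 [5y] zero: DF = P = 4089/5000 ≈ 0.817800
step 6 [6y] bond c/1=3/200: DF=(426807/500000 − 3/200·(0.960000+0.931700+0.889900+0.853000+0.817800))/(1+3/200) = 969/1250 ≈ 0.775200
step 7 [7y] bond c/1=3/100: DF=(910479/1000000 − 3/100·(0.960000+0.931700+0.889900+0.853000+0.817800+0.775200))/(1+3/100) = 7317/10000 ≈ 0.731700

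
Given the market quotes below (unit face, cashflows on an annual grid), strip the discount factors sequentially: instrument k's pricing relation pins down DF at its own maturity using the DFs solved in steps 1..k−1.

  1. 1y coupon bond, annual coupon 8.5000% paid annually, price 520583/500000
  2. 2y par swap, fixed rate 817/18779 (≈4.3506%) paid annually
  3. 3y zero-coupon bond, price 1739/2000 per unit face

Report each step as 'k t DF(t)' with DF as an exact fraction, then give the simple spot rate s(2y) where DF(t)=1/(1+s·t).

step 1 [1y] bond c/1=17/200: DF=(520583/500000 − 17/200·(0))/(1+17/200) = 2399/2500 ≈ 0.959600
step 2 [2y] swap r/1=817/18779: DF=(1 − 817/18779·(0.959600))/(1+817/18779) = 9183/10000 ≈ 0.918300
step 3 [3y] zero: DF = P = 1739/2000 ≈ 0.869500

1 1 2399/2500
2 2 9183/10000
3 3 1739/2000
s(2y) = (1/(9183/10000) − 1)/(2) = 817/18366 ≈ 4.4484%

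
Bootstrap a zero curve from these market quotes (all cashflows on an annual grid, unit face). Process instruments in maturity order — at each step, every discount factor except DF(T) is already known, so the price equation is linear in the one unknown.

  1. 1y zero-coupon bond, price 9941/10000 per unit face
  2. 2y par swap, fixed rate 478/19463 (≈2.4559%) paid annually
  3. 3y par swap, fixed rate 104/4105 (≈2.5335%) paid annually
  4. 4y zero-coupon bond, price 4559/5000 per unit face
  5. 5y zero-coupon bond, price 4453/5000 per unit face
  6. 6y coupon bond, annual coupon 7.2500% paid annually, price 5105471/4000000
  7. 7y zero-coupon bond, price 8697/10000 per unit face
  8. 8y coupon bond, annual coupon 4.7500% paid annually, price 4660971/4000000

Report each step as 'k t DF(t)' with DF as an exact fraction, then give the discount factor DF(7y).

step 1 [1y] zero: DF = P = 9941/10000 ≈ 0.994100
step 2 [2y] swap r/1=478/19463: DF=(1 − 478/19463·(0.994100))/(1+478/19463) = 4761/5000 ≈ 0.952200
step 3 [3y] swap r/1=104/4105: DF=(1 − 104/4105·(0.994100+0.952200))/(1+104/4105) = 1159/1250 ≈ 0.927200
step 4 [4y] zero: DF = P = 4559/5000 ≈ 0.911800
step 5 [5y] zero: DF = P = 4453/5000 ≈ 0.890600
step 6 [6y] bond c/1=29/400: DF=(5105471/4000000 − 29/400·(0.994100+0.952200+0.927200+0.911800+0.890600))/(1+29/400) = 437/500 ≈ 0.874000
step 7 [7y] zero: DF = P = 8697/10000 ≈ 0.869700
step 8 [8y] bond c/1=19/400: DF=(4660971/4000000 − 19/400·(0.994100+0.952200+0.927200+0.911800+0.890600+0.874000+0.869700))/(1+19/400) = 8213/10000 ≈ 0.821300

1 1 9941/10000
2 2 4761/5000
3 3 1159/1250
4 4 4559/5000
5 5 4453/5000
6 6 437/500
7 7 8697/10000
8 8 8213/10000
DF(7y) = 8697/10000 ≈ 0.869700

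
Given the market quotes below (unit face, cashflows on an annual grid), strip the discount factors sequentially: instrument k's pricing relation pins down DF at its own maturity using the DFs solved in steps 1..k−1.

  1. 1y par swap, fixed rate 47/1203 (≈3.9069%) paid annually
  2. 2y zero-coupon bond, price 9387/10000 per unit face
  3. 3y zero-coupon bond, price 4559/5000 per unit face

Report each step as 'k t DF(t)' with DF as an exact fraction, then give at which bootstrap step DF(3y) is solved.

1 1 1203/1250
2 2 9387/10000
3 3 4559/5000
DF(3y) is solved at step 3

step 1 [1y] swap r/1=47/1203: DF=(1 − 47/1203·(0))/(1+47/1203) = 1203/1250 ≈ 0.962400
step 2 [2y] zero: DF = P = 9387/10000 ≈ 0.938700
step 3 [3y] zero: DF = P = 4559/5000 ≈ 0.911800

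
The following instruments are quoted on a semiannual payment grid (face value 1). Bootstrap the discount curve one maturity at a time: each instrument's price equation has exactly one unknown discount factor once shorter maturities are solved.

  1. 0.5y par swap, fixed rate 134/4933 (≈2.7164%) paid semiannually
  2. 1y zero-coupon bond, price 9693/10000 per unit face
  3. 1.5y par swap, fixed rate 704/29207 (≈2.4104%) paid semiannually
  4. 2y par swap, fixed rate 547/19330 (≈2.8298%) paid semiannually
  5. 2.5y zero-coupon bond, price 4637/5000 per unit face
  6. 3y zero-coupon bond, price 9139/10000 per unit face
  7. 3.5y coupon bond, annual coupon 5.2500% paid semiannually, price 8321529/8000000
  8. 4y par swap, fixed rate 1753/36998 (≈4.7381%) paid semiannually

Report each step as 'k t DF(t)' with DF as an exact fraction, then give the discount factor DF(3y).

1 1/2 4933/5000
2 1 9693/10000
3 3/2 603/625
4 2 9453/10000
5 5/2 4637/5000
6 3 9139/10000
7 7/2 2169/2500
8 4 8247/10000
DF(3y) = 9139/10000 ≈ 0.913900

step 1 [0.5y] swap r/2=67/4933: DF=(1 − 67/4933·(0))/(1+67/4933) = 4933/5000 ≈ 0.986600
step 2 [1y] zero: DF = P = 9693/10000 ≈ 0.969300
step 3 [1.5y] swap r/2=352/29207: DF=(1 − 352/29207·(0.986600+0.969300))/(1+352/29207) = 603/625 ≈ 0.964800
step 4 [2y] swap r/2=547/38660: DF=(1 − 547/38660·(0.986600+0.969300+0.964800))/(1+547/38660) = 9453/10000 ≈ 0.945300
step 5 [2.5y] zero: DF = P = 4637/5000 ≈ 0.927400
step 6 [3y] zero: DF = P = 9139/10000 ≈ 0.913900
step 7 [3.5y] bond c/2=21/800: DF=(8321529/8000000 − 21/800·(0.986600+0.969300+0.964800+0.945300+0.927400+0.913900))/(1+21/800) = 2169/2500 ≈ 0.867600
step 8 [4y] swap r/2=1753/73996: DF=(1 − 1753/73996·(0.986600+0.969300+0.964800+0.945300+0.927400+0.913900+0.867600))/(1+1753/73996) = 8247/10000 ≈ 0.824700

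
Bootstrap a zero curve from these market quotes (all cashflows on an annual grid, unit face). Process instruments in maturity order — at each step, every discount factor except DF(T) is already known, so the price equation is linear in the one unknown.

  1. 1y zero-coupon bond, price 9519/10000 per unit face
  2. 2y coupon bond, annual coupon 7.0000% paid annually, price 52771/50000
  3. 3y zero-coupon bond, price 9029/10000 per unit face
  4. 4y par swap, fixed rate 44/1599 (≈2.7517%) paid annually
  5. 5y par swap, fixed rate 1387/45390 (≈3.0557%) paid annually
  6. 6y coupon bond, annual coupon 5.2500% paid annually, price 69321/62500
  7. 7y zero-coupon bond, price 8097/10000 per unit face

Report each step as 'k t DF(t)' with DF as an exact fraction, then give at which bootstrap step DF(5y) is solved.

1 1 9519/10000
2 2 9241/10000
3 3 9029/10000
4 4 2247/2500
5 5 8613/10000
6 6 4137/5000
7 7 8097/10000
DF(5y) is solved at step 5

step 1 [1y] zero: DF = P = 9519/10000 ≈ 0.951900
step 2 [2y] bond c/1=7/100: DF=(52771/50000 − 7/100·(0.951900))/(1+7/100) = 9241/10000 ≈ 0.924100
step 3 [3y] zero: DF = P = 9029/10000 ≈ 0.902900
step 4 [4y] swap r/1=44/1599: DF=(1 − 44/1599·(0.951900+0.924100+0.902900))/(1+44/1599) = 2247/2500 ≈ 0.898800
step 5 [5y] swap r/1=1387/45390: DF=(1 − 1387/45390·(0.951900+0.924100+0.902900+0.898800))/(1+1387/45390) = 8613/10000 ≈ 0.861300
step 6 [6y] bond c/1=21/400: DF=(69321/62500 − 21/400·(0.951900+0.924100+0.902900+0.898800+0.861300))/(1+21/400) = 4137/5000 ≈ 0.827400
step 7 [7y] zero: DF = P = 8097/10000 ≈ 0.809700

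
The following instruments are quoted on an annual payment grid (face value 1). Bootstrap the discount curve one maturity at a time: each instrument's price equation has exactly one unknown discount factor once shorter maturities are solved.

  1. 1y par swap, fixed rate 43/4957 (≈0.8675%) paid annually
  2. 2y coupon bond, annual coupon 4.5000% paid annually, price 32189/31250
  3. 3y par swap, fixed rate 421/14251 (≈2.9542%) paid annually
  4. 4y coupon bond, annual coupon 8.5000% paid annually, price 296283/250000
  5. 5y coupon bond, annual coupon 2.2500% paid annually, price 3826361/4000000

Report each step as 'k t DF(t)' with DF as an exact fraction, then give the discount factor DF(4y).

1 1 4957/5000
2 2 943/1000
3 3 4579/5000
4 4 869/1000
5 5 8537/10000
DF(4y) = 869/1000 ≈ 0.869000

step 1 [1y] swap r/1=43/4957: DF=(1 − 43/4957·(0))/(1+43/4957) = 4957/5000 ≈ 0.991400
step 2 [2y] bond c/1=9/200: DF=(32189/31250 − 9/200·(0.991400))/(1+9/200) = 943/1000 ≈ 0.943000
step 3 [3y] swap r/1=421/14251: DF=(1 − 421/14251·(0.991400+0.943000))/(1+421/14251) = 4579/5000 ≈ 0.915800
step 4 [4y] bond c/1=17/200: DF=(296283/250000 − 17/200·(0.991400+0.943000+0.915800))/(1+17/200) = 869/1000 ≈ 0.869000
step 5 [5y] bond c/1=9/400: DF=(3826361/4000000 − 9/400·(0.991400+0.943000+0.915800+0.869000))/(1+9/400) = 8537/10000 ≈ 0.853700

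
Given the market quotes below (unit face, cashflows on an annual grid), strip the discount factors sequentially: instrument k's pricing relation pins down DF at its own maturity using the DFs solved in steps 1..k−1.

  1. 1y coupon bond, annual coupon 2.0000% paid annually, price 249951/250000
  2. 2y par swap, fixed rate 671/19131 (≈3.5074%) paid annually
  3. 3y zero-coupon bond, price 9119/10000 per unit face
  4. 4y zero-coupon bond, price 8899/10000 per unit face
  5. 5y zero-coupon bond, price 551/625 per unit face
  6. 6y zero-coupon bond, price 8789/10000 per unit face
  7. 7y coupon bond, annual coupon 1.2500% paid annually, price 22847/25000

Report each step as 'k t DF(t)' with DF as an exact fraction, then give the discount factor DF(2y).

step 1 [1y] bond c/1=1/50: DF=(249951/250000 − 1/50·(0))/(1+1/50) = 4901/5000 ≈ 0.980200
step 2 [2y] swap r/1=671/19131: DF=(1 − 671/19131·(0.980200))/(1+671/19131) = 9329/10000 ≈ 0.932900
step 3 [3y] zero: DF = P = 9119/10000 ≈ 0.911900
step 4 [4y] zero: DF = P = 8899/10000 ≈ 0.889900
step 5 [5y] zero: DF = P = 551/625 ≈ 0.881600
step 6 [6y] zero: DF = P = 8789/10000 ≈ 0.878900
step 7 [7y] bond c/1=1/80: DF=(22847/25000 − 1/80·(0.980200+0.932900+0.911900+0.889900+0.881600+0.878900))/(1+1/80) = 167/200 ≈ 0.835000

1 1 4901/5000
2 2 9329/10000
3 3 9119/10000
4 4 8899/10000
5 5 551/625
6 6 8789/10000
7 7 167/200
DF(2y) = 9329/10000 ≈ 0.932900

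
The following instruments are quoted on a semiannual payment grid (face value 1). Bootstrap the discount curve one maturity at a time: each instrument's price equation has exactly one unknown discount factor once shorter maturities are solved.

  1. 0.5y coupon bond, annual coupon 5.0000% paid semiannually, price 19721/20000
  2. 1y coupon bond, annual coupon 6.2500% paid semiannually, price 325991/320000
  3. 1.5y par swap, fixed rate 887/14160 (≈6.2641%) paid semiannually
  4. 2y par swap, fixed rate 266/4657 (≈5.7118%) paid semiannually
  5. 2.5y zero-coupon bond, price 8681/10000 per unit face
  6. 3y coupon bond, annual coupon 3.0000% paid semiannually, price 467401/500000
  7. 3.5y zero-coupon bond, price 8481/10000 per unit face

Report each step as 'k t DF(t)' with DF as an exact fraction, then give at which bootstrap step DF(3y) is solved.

step 1 [0.5y] bond c/2=1/40: DF=(19721/20000 − 1/40·(0))/(1+1/40) = 481/500 ≈ 0.962000
step 2 [1y] bond c/2=1/32: DF=(325991/320000 − 1/32·(0.962000))/(1+1/32) = 9587/10000 ≈ 0.958700
step 3 [1.5y] swap r/2=887/28320: DF=(1 − 887/28320·(0.962000+0.958700))/(1+887/28320) = 9113/10000 ≈ 0.911300
step 4 [2y] swap r/2=133/4657: DF=(1 − 133/4657·(0.962000+0.958700+0.911300))/(1+133/4657) = 1117/1250 ≈ 0.893600
step 5 [2.5y] zero: DF = P = 8681/10000 ≈ 0.868100
step 6 [3y] bond c/2=3/200: DF=(467401/500000 − 3/200·(0.962000+0.958700+0.911300+0.893600+0.868100))/(1+3/200) = 8531/10000 ≈ 0.853100
step 7 [3.5y] zero: DF = P = 8481/10000 ≈ 0.848100

1 1/2 481/500
2 1 9587/10000
3 3/2 9113/10000
4 2 1117/1250
5 5/2 8681/10000
6 3 8531/10000
7 7/2 8481/10000
DF(3y) is solved at step 6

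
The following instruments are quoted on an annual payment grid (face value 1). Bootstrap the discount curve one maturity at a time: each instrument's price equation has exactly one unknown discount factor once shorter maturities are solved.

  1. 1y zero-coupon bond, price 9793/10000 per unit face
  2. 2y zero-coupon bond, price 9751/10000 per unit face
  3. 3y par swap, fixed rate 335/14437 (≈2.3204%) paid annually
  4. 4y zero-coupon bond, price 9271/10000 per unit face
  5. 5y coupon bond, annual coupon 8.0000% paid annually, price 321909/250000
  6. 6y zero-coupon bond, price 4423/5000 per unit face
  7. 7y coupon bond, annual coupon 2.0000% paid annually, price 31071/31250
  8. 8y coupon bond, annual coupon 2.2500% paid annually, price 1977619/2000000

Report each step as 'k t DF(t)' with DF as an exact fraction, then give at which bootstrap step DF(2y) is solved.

1 1 9793/10000
2 2 9751/10000
3 3 933/1000
4 4 9271/10000
5 5 9097/10000
6 6 4423/5000
7 7 1081/1250
8 8 4123/5000
DF(2y) is solved at step 2

step 1 [1y] zero: DF = P = 9793/10000 ≈ 0.979300
step 2 [2y] zero: DF = P = 9751/10000 ≈ 0.975100
step 3 [3y] swap r/1=335/14437: DF=(1 − 335/14437·(0.979300+0.975100))/(1+335/14437) = 933/1000 ≈ 0.933000
step 4 [4y] zero: DF = P = 9271/10000 ≈ 0.927100
step 5 [5y] bond c/1=2/25: DF=(321909/250000 − 2/25·(0.979300+0.975100+0.933000+0.927100))/(1+2/25) = 9097/10000 ≈ 0.909700
step 6 [6y] zero: DF = P = 4423/5000 ≈ 0.884600
step 7 [7y] bond c/1=1/50: DF=(31071/31250 − 1/50·(0.979300+0.975100+0.933000+0.927100+0.909700+0.884600))/(1+1/50) = 1081/1250 ≈ 0.864800
step 8 [8y] bond c/1=9/400: DF=(1977619/2000000 − 9/400·(0.979300+0.975100+0.933000+0.927100+0.909700+0.884600+0.864800))/(1+9/400) = 4123/5000 ≈ 0.824600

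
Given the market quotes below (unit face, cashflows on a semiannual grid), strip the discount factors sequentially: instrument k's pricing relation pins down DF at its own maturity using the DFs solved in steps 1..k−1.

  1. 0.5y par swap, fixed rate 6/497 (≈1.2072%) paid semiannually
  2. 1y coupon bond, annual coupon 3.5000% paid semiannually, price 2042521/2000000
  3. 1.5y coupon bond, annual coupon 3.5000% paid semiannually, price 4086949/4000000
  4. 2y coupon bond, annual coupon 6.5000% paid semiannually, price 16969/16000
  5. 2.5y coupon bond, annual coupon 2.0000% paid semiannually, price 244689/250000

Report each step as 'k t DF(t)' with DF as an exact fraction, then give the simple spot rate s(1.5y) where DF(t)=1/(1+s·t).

1 1/2 497/500
2 1 4933/5000
3 3/2 9701/10000
4 2 9343/10000
5 5/2 4653/5000
s(1.5y) = (1/(9701/10000) − 1)/(3/2) = 598/29103 ≈ 2.0548%

step 1 [0.5y] swap r/2=3/497: DF=(1 − 3/497·(0))/(1+3/497) = 497/500 ≈ 0.994000
step 2 [1y] bond c/2=7/400: DF=(2042521/2000000 − 7/400·(0.994000))/(1+7/400) = 4933/5000 ≈ 0.986600
step 3 [1.5y] bond c/2=7/400: DF=(4086949/4000000 − 7/400·(0.994000+0.986600))/(1+7/400) = 9701/10000 ≈ 0.970100
step 4 [2y] bond c/2=13/400: DF=(16969/16000 − 13/400·(0.994000+0.986600+0.970100))/(1+13/400) = 9343/10000 ≈ 0.934300
step 5 [2.5y] bond c/2=1/100: DF=(244689/250000 − 1/100·(0.994000+0.986600+0.970100+0.934300))/(1+1/100) = 4653/5000 ≈ 0.930600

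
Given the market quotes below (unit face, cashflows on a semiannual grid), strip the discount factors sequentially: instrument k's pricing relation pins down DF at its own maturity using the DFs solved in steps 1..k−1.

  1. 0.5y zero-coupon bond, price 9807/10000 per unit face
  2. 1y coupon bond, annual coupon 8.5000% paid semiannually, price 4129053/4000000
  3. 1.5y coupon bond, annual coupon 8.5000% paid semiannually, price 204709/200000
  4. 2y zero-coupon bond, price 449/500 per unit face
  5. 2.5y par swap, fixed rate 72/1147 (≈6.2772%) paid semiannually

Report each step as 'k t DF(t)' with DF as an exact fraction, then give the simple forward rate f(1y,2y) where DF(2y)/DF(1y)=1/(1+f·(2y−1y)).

1 1/2 9807/10000
2 1 4751/5000
3 3/2 9031/10000
4 2 449/500
5 5/2 107/125
f(1y,2y) = ((4751/5000)/(449/500) − 1)/(1) = 261/4490 ≈ 5.8129%

step 1 [0.5y] zero: DF = P = 9807/10000 ≈ 0.980700
step 2 [1y] bond c/2=17/400: DF=(4129053/4000000 − 17/400·(0.980700))/(1+17/400) = 4751/5000 ≈ 0.950200
step 3 [1.5y] bond c/2=17/400: DF=(204709/200000 − 17/400·(0.980700+0.950200))/(1+17/400) = 9031/10000 ≈ 0.903100
step 4 [2y] zero: DF = P = 449/500 ≈ 0.898000
step 5 [2.5y] swap r/2=36/1147: DF=(1 − 36/1147·(0.980700+0.950200+0.903100+0.898000))/(1+36/1147) = 107/125 ≈ 0.856000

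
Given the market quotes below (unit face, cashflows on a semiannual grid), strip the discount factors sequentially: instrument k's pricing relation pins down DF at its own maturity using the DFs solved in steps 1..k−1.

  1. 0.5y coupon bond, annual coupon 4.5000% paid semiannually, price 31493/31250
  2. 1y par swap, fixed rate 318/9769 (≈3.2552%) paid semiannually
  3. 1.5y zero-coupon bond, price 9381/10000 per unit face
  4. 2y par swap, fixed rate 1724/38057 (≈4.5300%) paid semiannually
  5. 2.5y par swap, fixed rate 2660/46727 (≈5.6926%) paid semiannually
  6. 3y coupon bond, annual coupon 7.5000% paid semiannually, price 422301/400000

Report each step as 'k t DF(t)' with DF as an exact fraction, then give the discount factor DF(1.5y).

1 1/2 616/625
2 1 4841/5000
3 3/2 9381/10000
4 2 4569/5000
5 5/2 867/1000
6 3 8487/10000
DF(1.5y) = 9381/10000 ≈ 0.938100

step 1 [0.5y] bond c/2=9/400: DF=(31493/31250 − 9/400·(0))/(1+9/400) = 616/625 ≈ 0.985600
step 2 [1y] swap r/2=159/9769: DF=(1 − 159/9769·(0.985600))/(1+159/9769) = 4841/5000 ≈ 0.968200
step 3 [1.5y] zero: DF = P = 9381/10000 ≈ 0.938100
step 4 [2y] swap r/2=862/38057: DF=(1 − 862/38057·(0.985600+0.968200+0.938100))/(1+862/38057) = 4569/5000 ≈ 0.913800
step 5 [2.5y] swap r/2=1330/46727: DF=(1 − 1330/46727·(0.985600+0.968200+0.938100+0.913800))/(1+1330/46727) = 867/1000 ≈ 0.867000
step 6 [3y] bond c/2=3/80: DF=(422301/400000 − 3/80·(0.985600+0.968200+0.938100+0.913800+0.867000))/(1+3/80) = 8487/10000 ≈ 0.848700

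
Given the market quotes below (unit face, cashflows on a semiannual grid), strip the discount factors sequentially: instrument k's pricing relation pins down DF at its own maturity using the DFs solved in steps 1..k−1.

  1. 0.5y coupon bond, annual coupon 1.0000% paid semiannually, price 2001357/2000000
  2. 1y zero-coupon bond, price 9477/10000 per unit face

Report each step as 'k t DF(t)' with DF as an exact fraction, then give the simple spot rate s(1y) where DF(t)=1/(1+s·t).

1 1/2 9957/10000
2 1 9477/10000
s(1y) = (1/(9477/10000) − 1)/(1) = 523/9477 ≈ 5.5186%

step 1 [0.5y] bond c/2=1/200: DF=(2001357/2000000 − 1/200·(0))/(1+1/200) = 9957/10000 ≈ 0.995700
step 2 [1y] zero: DF = P = 9477/10000 ≈ 0.947700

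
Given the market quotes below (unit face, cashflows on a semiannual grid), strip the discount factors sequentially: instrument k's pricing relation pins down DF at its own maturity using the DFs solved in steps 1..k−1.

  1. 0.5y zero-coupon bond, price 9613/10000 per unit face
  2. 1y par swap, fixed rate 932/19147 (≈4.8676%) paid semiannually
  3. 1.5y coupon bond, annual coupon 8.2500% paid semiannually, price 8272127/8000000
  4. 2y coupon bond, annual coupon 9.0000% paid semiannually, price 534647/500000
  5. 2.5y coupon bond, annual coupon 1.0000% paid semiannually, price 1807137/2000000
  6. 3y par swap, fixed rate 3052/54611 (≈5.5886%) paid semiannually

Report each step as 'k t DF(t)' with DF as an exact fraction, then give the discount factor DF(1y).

1 1/2 9613/10000
2 1 4767/5000
3 3/2 2293/2500
4 2 9013/10000
5 5/2 1761/2000
6 3 4237/5000
DF(1y) = 4767/5000 ≈ 0.953400

step 1 [0.5y] zero: DF = P = 9613/10000 ≈ 0.961300
step 2 [1y] swap r/2=466/19147: DF=(1 − 466/19147·(0.961300))/(1+466/19147) = 4767/5000 ≈ 0.953400
step 3 [1.5y] bond c/2=33/800: DF=(8272127/8000000 − 33/800·(0.961300+0.953400))/(1+33/800) = 2293/2500 ≈ 0.917200
step 4 [2y] bond c/2=9/200: DF=(534647/500000 − 9/200·(0.961300+0.953400+0.917200))/(1+9/200) = 9013/10000 ≈ 0.901300
step 5 [2.5y] bond c/2=1/200: DF=(1807137/2000000 − 1/200·(0.961300+0.953400+0.917200+0.901300))/(1+1/200) = 1761/2000 ≈ 0.880500
step 6 [3y] swap r/2=1526/54611: DF=(1 − 1526/54611·(0.961300+0.953400+0.917200+0.901300+0.880500))/(1+1526/54611) = 4237/5000 ≈ 0.847400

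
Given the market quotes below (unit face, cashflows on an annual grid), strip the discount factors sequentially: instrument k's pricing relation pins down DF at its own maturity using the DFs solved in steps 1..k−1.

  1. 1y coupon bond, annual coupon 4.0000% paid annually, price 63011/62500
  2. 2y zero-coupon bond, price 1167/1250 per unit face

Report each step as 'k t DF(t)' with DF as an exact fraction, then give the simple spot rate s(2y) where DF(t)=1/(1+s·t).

step 1 [1y] bond c/1=1/25: DF=(63011/62500 − 1/25·(0))/(1+1/25) = 4847/5000 ≈ 0.969400
step 2 [2y] zero: DF = P = 1167/1250 ≈ 0.933600

1 1 4847/5000
2 2 1167/1250
s(2y) = (1/(1167/1250) − 1)/(2) = 83/2334 ≈ 3.5561%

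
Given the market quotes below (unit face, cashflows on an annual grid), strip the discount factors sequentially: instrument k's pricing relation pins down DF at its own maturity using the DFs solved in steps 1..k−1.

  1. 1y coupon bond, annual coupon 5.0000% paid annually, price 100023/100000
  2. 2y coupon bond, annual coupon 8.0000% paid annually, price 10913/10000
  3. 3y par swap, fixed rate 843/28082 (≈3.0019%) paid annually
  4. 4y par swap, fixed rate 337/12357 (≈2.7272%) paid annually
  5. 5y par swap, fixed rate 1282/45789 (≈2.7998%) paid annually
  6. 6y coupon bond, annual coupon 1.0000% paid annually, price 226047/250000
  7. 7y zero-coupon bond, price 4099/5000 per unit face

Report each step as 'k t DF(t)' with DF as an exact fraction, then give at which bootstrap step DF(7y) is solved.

1 1 4763/5000
2 2 9399/10000
3 3 9157/10000
4 4 8989/10000
5 5 4359/5000
6 6 8499/10000
7 7 4099/5000
DF(7y) is solved at step 7

step 1 [1y] bond c/1=1/20: DF=(100023/100000 − 1/20·(0))/(1+1/20) = 4763/5000 ≈ 0.952600
step 2 [2y] bond c/1=2/25: DF=(10913/10000 − 2/25·(0.952600))/(1+2/25) = 9399/10000 ≈ 0.939900
step 3 [3y] swap r/1=843/28082: DF=(1 − 843/28082·(0.952600+0.939900))/(1+843/28082) = 9157/10000 ≈ 0.915700
step 4 [4y] swap r/1=337/12357: DF=(1 − 337/12357·(0.952600+0.939900+0.915700))/(1+337/12357) = 8989/10000 ≈ 0.898900
step 5 [5y] swap r/1=1282/45789: DF=(1 − 1282/45789·(0.952600+0.939900+0.915700+0.898900))/(1+1282/45789) = 4359/5000 ≈ 0.871800
step 6 [6y] bond c/1=1/100: DF=(226047/250000 − 1/100·(0.952600+0.939900+0.915700+0.898900+0.871800))/(1+1/100) = 8499/10000 ≈ 0.849900
step 7 [7y] zero: DF = P = 4099/5000 ≈ 0.819800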